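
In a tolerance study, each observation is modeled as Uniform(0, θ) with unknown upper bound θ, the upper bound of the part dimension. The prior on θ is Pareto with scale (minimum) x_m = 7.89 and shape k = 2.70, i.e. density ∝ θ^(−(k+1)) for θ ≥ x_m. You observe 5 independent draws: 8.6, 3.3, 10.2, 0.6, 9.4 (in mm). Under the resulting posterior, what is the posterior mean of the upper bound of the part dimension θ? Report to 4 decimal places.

11.7224

A Pareto(scale x_m, shape k) prior on the upper bound θ of Uniform(0, θ) is conjugate: posterior is Pareto(max(x_m, max xᵢ), k + n).
Sample maximum = 10.2; prior scale x_m = 7.89 → posterior scale = max = 10.20.
Posterior shape = 2.70 + 5 = 7.70.
E[θ|data] = k·x_m/(k−1) = 7.70·10.20/6.70 = 11.7224.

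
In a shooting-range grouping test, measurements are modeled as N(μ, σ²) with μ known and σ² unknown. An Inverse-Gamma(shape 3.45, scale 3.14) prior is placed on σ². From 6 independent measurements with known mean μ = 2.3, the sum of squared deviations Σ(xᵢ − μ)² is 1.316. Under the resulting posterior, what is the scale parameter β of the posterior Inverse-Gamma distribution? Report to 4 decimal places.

3.7980

With known mean μ and an Inverse-Gamma(α, β) prior on σ², the Normal likelihood is conjugate: posterior is Inv-Gamma(α + n/2, β + Σ(xᵢ−μ)²/2).
Posterior: Inv-Gamma(3.45 + 6/2, 3.14 + 1.316/2) = Inv-Gamma(6.45, 3.7980).
Posterior β = 3.7980.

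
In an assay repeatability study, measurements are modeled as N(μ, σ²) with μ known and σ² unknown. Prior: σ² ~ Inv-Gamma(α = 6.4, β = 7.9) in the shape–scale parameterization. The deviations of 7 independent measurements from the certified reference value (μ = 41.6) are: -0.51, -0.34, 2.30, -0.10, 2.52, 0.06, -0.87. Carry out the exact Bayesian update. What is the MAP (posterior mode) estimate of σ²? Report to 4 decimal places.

With known mean μ and an Inverse-Gamma(α, β) prior on σ², the Normal likelihood is conjugate: posterior is Inv-Gamma(α + n/2, β + Σ(xᵢ−μ)²/2).
Σ(xᵢ−μ)² = (-0.51)² + (-0.34)² + (2.30)² + (-0.10)² + (2.52)² + (0.06)² + (-0.87)² = 12.7866.
Posterior: Inv-Gamma(6.4 + 7/2, 7.9 + 12.7866/2) = Inv-Gamma(9.90, 14.29330).
Mode = β/(α+1) = 14.29330/10.90 = 1.3113.

1.3113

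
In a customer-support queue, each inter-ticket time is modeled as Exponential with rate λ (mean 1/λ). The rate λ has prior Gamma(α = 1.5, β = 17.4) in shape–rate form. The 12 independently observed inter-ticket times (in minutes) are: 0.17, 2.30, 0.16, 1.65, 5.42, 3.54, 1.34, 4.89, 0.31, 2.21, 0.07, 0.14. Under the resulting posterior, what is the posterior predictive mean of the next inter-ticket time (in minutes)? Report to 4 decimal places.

3.1680

With a Gamma(shape α, rate β) prior on the exponential rate λ, the posterior after n observations with total T = Σxᵢ is Gamma(α+n, β+T).
Sum of observations T = 22.20 minutes; n = 12.
Posterior: Gamma(1.5+12, 17.4+22.20) = Gamma(13.5, 39.60).
The predictive distribution for the next observation is Lomax; its mean is β/(α−1) = 39.60/12.5 = 3.1680.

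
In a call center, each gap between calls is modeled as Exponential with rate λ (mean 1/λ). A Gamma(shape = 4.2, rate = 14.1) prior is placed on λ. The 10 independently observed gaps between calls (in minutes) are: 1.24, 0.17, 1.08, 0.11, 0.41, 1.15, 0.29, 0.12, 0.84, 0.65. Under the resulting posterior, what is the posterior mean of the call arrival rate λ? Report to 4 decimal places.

0.7044

With a Gamma(shape α, rate β) prior on the exponential rate λ, the posterior after n observations with total T = Σxᵢ is Gamma(α+n, β+T).
Sum of observations T = 6.06 minutes; n = 10.
Posterior: Gamma(4.2+10, 14.1+6.06) = Gamma(14.2, 20.16).
Posterior mean of λ = α/β = 14.2/20.16 = 0.7044.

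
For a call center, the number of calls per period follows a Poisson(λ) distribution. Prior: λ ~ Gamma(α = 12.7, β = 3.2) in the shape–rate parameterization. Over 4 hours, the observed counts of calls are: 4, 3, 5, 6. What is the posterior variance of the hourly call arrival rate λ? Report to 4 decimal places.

0.5922

With a Gamma(shape α, rate β) prior, the Poisson likelihood is conjugate: the posterior is Gamma(α + ΣXᵢ, β + n).
Sum of counts S = 18 over n = 4 hours.
Posterior: Gamma(α+S, β+n) = Gamma(12.7+18, 3.2+4) = Gamma(30.7, 7.2).
Var = α/β² = 30.7/7.2² = 0.5922.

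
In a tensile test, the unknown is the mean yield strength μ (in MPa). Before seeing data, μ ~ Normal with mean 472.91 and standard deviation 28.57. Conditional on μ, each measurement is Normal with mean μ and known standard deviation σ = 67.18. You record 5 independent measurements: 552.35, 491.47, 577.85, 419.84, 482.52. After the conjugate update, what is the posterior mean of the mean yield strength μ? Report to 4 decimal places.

488.0565

For Normal data with known variance σ², a Normal(μ₀, σ₀²) prior on μ is conjugate. Posterior precision = 1/σ₀² + n/σ²; posterior mean is the precision-weighted average of μ₀ and x̄.
Σxᵢ = 552.35 + 491.47 + 577.85 + 419.84 + 482.52 = 2524.03, so n·x̄ = 2524.03.
σ₀² = 28.57² = 816.2449, σ² = 67.18² = 4513.1524; σ² + n·σ₀² = 4513.1524 + 5·816.2449 = 8594.3769.
Posterior mean = (μ₀/σ₀² + n·x̄/σ²)/(1/σ₀² + n/σ²) = (σ²·μ₀ + σ₀²·n·x̄)/(σ² + n·σ₀²) = (4513.1524·472.91 + 816.2449·2524.03)/8594.3769 = 4194541.516431/8594.3769 = 488.0565.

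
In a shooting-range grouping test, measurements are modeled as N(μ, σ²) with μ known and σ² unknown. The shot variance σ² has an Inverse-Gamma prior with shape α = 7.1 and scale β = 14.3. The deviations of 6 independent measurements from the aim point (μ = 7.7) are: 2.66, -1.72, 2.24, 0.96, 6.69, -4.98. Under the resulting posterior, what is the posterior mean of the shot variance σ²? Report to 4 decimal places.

6.2709

With known mean μ and an Inverse-Gamma(α, β) prior on σ², the Normal likelihood is conjugate: posterior is Inv-Gamma(α + n/2, β + Σ(xᵢ−μ)²/2).
Σ(xᵢ−μ)² = (2.66)² + (-1.72)² + (2.24)² + (0.96)² + (6.69)² + (-4.98)² = 85.5297.
Posterior: Inv-Gamma(7.1 + 6/2, 14.3 + 85.5297/2) = Inv-Gamma(10.10, 57.06485).
E[σ²|data] = β/(α−1) = 57.06485/9.10 = 6.2709.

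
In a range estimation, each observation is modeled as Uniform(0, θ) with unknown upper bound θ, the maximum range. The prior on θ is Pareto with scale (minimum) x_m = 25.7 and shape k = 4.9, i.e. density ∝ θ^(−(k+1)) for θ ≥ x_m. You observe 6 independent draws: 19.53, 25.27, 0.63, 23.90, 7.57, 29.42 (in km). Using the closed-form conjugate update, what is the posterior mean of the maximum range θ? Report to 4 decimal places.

A Pareto(scale x_m, shape k) prior on the upper bound θ of Uniform(0, θ) is conjugate: posterior is Pareto(max(x_m, max xᵢ), k + n).
Sample maximum = 29.42; prior scale x_m = 25.7 → posterior scale = max = 29.42.
Posterior shape = 4.9 + 6 = 10.9.
E[θ|data] = k·x_m/(k−1) = 10.9·29.42/9.9 = 32.3917.

32.3917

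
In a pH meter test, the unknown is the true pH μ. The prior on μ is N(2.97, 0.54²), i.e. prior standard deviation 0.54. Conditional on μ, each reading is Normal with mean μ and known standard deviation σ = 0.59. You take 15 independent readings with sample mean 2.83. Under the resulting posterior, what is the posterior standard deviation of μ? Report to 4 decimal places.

For Normal data with known variance σ², a Normal(μ₀, σ₀²) prior on μ is conjugate. Posterior precision = 1/σ₀² + n/σ²; posterior mean is the precision-weighted average of μ₀ and x̄.
σ₀² = 0.54² = 0.2916, σ² = 0.59² = 0.3481; σ² + n·σ₀² = 0.3481 + 15·0.2916 = 4.7221.
Posterior precision = 1/σ₀² + n/σ² = 1/0.2916 + 15/0.3481 = (σ² + n·σ₀²)/(σ₀²σ²) = 4.7221/(0.2916·0.3481); posterior variance σₙ² = σ₀²σ²/(σ² + n·σ₀²) = 0.2916·0.3481/4.7221 = 0.021496.
Posterior SD = √σₙ² = √(0.2916·0.3481/4.7221) = 0.1466.

0.1466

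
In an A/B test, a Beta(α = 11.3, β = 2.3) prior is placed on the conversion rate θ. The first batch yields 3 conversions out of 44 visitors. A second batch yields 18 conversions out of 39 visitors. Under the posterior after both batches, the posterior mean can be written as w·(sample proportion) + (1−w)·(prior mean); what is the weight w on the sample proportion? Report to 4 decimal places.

The Beta prior is conjugate to a Binomial/Bernoulli likelihood; the update adds successes to α and failures to β.
Total number of visitors: n = 44 + 39 = 83.
Posterior mean = (α₀+k)/(α₀+β₀+n) = [n/(α₀+β₀+n)]·(k/n) + [(α₀+β₀)/(α₀+β₀+n)]·α₀/(α₀+β₀), so only n and the prior enter the weight.
The weight on the data is w = n/(α₀+β₀+n) = 83/(11.3+2.3+83) = 83/96.6 = 0.8592.

0.8592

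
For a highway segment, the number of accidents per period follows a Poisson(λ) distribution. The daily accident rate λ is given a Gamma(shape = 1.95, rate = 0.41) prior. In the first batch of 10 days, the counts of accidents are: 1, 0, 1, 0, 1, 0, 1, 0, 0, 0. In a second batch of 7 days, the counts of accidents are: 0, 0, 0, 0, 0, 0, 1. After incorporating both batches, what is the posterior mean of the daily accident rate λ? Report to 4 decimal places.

0.3992

With a Gamma(shape α, rate β) prior, the Poisson likelihood is conjugate: the posterior is Gamma(α + ΣXᵢ, β + n).
Batch 1: sum of counts S = 4 over n = 10 days.
After batch 1: Gamma(α+S, β+n) = Gamma(1.95+4, 0.41+10) = Gamma(5.95, 10.41).
Batch 2: sum of counts S = 1 over n = 7 days.
After batch 2: Gamma(α+S, β+n) = Gamma(5.95+1, 10.41+7) = Gamma(6.95, 17.41).
Posterior mean = α/β = 6.95/17.41 = 0.3992.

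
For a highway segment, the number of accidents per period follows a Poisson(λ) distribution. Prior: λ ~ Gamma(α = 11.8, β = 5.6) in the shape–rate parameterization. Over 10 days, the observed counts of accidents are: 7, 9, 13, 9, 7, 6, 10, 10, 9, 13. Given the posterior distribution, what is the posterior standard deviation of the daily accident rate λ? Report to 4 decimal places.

0.6562

With a Gamma(shape α, rate β) prior, the Poisson likelihood is conjugate: the posterior is Gamma(α + ΣXᵢ, β + n).
Sum of counts S = 93 over n = 10 days.
Posterior: Gamma(α+S, β+n) = Gamma(11.8+93, 5.6+10) = Gamma(104.8, 15.6).
SD = √α/β = √104.8/15.6 = 0.6562.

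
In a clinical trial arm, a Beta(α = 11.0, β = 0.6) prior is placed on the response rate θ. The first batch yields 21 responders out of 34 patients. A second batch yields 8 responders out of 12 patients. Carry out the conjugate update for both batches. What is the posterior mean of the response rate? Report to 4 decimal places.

0.6944

The Beta prior is conjugate to a Binomial/Bernoulli likelihood; the update adds successes to α and failures to β.
After batch 1: Beta(11.0+21, 0.6+13) = Beta(32.0, 13.6).
After batch 2: Beta(32.0+8, 13.6+4) = Beta(40.0, 17.6).
Posterior mean = α/(α+β) = 40.0/57.6 = 0.6944.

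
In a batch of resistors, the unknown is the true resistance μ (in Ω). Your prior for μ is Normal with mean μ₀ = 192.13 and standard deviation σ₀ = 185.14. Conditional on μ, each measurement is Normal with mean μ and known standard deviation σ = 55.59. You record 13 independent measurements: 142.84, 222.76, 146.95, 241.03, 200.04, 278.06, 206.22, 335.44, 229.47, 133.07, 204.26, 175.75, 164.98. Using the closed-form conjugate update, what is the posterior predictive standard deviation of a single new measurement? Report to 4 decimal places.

57.6743

For Normal data with known variance σ², a Normal(μ₀, σ₀²) prior on μ is conjugate. Posterior precision = 1/σ₀² + n/σ²; posterior mean is the precision-weighted average of μ₀ and x̄.
σ₀² = 185.14² = 34276.8196, σ² = 55.59² = 3090.2481; σ² + n·σ₀² = 3090.2481 + 13·34276.8196 = 448688.9029.
Posterior precision = 1/σ₀² + n/σ² = 1/34276.8196 + 13/3090.2481 = (σ² + n·σ₀²)/(σ₀²σ²) = 448688.9029/(34276.8196·3090.2481); posterior variance σₙ² = σ₀²σ²/(σ² + n·σ₀²) = 34276.8196·3090.2481/448688.9029 = 236.074206.
Predictive variance for one new observation = σₙ² + σ² = 34276.8196·3090.2481/448688.9029 + 3090.2481 = σ²·(σ₀² + 448688.9029)/448688.9029 = 3090.2481·482965.7225/448688.9029 = 3326.322306; SD = √(3090.2481·482965.7225/448688.9029) = 57.6743.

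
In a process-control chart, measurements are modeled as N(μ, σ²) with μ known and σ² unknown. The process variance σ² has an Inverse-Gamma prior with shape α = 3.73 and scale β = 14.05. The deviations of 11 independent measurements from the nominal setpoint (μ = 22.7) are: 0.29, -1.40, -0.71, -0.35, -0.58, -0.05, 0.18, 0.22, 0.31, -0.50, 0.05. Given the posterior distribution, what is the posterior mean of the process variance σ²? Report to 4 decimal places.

With known mean μ and an Inverse-Gamma(α, β) prior on σ², the Normal likelihood is conjugate: posterior is Inv-Gamma(α + n/2, β + Σ(xᵢ−μ)²/2).
Σ(xᵢ−μ)² = (0.29)² + (-1.40)² + (-0.71)² + (-0.35)² + (-0.58)² + (-0.05)² + (0.18)² + (0.22)² + (0.31)² + (-0.50)² + (0.05)² = 3.4390.
Posterior: Inv-Gamma(3.73 + 11/2, 14.05 + 3.4390/2) = Inv-Gamma(9.23, 15.76950).
E[σ²|data] = β/(α−1) = 15.76950/8.23 = 1.9161.

1.9161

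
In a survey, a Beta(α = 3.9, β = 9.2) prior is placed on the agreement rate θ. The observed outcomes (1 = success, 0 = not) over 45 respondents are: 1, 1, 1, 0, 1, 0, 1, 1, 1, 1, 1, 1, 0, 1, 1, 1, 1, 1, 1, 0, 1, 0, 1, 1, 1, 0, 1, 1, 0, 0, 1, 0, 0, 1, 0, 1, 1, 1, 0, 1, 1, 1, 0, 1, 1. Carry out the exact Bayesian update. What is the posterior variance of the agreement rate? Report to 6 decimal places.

The Beta prior is conjugate to a Binomial/Bernoulli likelihood; the update adds successes to α and failures to β.
Posterior: Beta(α+k, β+n−k) = Beta(3.9+32, 9.2+13) = Beta(35.9, 22.2).
Var = αβ/((α+β)²(α+β+1)) = 35.9·22.2/(58.1²·59.1) = 0.003995.

0.003995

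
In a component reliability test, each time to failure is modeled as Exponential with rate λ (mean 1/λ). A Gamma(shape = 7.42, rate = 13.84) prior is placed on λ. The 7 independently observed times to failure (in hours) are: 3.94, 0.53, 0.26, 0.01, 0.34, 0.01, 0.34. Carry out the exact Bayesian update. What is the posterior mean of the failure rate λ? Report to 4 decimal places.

0.7483

With a Gamma(shape α, rate β) prior on the exponential rate λ, the posterior after n observations with total T = Σxᵢ is Gamma(α+n, β+T).
Sum of observations T = 5.43 hours; n = 7.
Posterior: Gamma(7.42+7, 13.84+5.43) = Gamma(14.42, 19.27).
Posterior mean of λ = α/β = 14.42/19.27 = 0.7483.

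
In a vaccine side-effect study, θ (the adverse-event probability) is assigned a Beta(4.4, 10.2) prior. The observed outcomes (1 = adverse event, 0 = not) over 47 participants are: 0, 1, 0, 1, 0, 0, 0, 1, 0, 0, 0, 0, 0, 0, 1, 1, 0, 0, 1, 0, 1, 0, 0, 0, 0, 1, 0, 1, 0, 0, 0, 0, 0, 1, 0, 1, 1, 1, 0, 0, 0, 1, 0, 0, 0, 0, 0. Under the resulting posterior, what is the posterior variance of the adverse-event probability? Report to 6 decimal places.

The Beta prior is conjugate to a Binomial/Bernoulli likelihood; the update adds successes to α and failures to β.
Posterior: Beta(α+k, β+n−k) = Beta(4.4+14, 10.2+33) = Beta(18.4, 43.2).
Var = αβ/((α+β)²(α+β+1)) = 18.4·43.2/(61.6²·62.6) = 0.003346.

0.003346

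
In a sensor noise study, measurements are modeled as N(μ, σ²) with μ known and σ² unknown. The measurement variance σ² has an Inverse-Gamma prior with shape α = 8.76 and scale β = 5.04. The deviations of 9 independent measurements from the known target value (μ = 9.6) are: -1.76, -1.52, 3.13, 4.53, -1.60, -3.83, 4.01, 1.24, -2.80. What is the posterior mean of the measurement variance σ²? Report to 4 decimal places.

With known mean μ and an Inverse-Gamma(α, β) prior on σ², the Normal likelihood is conjugate: posterior is Inv-Gamma(α + n/2, β + Σ(xᵢ−μ)²/2).
Σ(xᵢ−μ)² = (-1.76)² + (-1.52)² + (3.13)² + (4.53)² + (-1.60)² + (-3.83)² + (4.01)² + (1.24)² + (-2.80)² = 78.4124.
Posterior: Inv-Gamma(8.76 + 9/2, 5.04 + 78.4124/2) = Inv-Gamma(13.26, 44.24620).
E[σ²|data] = β/(α−1) = 44.24620/12.26 = 3.6090.

3.6090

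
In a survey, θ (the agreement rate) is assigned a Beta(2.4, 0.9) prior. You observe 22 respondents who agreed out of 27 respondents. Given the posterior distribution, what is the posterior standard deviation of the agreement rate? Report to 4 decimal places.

0.0708

The Beta prior is conjugate to a Binomial/Bernoulli likelihood; the update adds successes to α and failures to β.
Posterior: Beta(α+k, β+n−k) = Beta(2.4+22, 0.9+5) = Beta(24.4, 5.9).
Var = αβ/((α+β)²(α+β+1)) = 24.4·5.9/(30.3²·31.3) = 0.00500971; SD = √0.00500971 = 0.0708.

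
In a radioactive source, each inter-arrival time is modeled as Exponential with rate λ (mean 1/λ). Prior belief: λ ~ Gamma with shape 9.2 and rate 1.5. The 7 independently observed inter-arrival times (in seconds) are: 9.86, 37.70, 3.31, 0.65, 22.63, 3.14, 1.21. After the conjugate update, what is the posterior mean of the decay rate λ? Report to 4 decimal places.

0.2025

With a Gamma(shape α, rate β) prior on the exponential rate λ, the posterior after n observations with total T = Σxᵢ is Gamma(α+n, β+T).
Sum of observations T = 78.50 seconds; n = 7.
Posterior: Gamma(9.2+7, 1.5+78.50) = Gamma(16.2, 80.00).
Posterior mean of λ = α/β = 16.2/80.00 = 0.2025.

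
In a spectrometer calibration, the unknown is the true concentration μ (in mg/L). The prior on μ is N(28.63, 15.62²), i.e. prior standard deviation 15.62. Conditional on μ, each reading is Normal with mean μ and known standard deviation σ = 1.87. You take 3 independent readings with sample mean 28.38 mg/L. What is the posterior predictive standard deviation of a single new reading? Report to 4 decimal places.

2.1580

For Normal data with known variance σ², a Normal(μ₀, σ₀²) prior on μ is conjugate. Posterior precision = 1/σ₀² + n/σ²; posterior mean is the precision-weighted average of μ₀ and x̄.
σ₀² = 15.62² = 243.9844, σ² = 1.87² = 3.4969; σ² + n·σ₀² = 3.4969 + 3·243.9844 = 735.4501.
Posterior precision = 1/σ₀² + n/σ² = 1/243.9844 + 3/3.4969 = (σ² + n·σ₀²)/(σ₀²σ²) = 735.4501/(243.9844·3.4969); posterior variance σₙ² = σ₀²σ²/(σ² + n·σ₀²) = 243.9844·3.4969/735.4501 = 1.160091.
Predictive variance for one new observation = σₙ² + σ² = 243.9844·3.4969/735.4501 + 3.4969 = σ²·(σ₀² + 735.4501)/735.4501 = 3.4969·979.4345/735.4501 = 4.656991; SD = √(3.4969·979.4345/735.4501) = 2.1580.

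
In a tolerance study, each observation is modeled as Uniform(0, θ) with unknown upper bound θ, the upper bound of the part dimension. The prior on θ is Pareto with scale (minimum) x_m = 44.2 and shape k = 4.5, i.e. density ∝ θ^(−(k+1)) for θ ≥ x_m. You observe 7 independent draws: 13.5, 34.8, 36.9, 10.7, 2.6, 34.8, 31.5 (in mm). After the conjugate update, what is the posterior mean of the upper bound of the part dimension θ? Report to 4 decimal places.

A Pareto(scale x_m, shape k) prior on the upper bound θ of Uniform(0, θ) is conjugate: posterior is Pareto(max(x_m, max xᵢ), k + n).
Sample maximum = 36.9; prior scale x_m = 44.2 → posterior scale = max = 44.2.
Posterior shape = 4.5 + 7 = 11.5.
E[θ|data] = k·x_m/(k−1) = 11.5·44.2/10.5 = 48.4095.

48.4095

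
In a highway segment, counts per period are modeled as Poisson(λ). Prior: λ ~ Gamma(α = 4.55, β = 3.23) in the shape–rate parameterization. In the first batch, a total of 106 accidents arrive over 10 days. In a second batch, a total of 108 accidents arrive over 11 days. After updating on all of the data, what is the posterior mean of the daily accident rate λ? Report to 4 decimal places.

9.0198

With a Gamma(shape α, rate β) prior, the Poisson likelihood is conjugate: the posterior is Gamma(α + ΣXᵢ, β + n).
After batch 1: Gamma(α+S, β+n) = Gamma(4.55+106, 3.23+10) = Gamma(110.55, 13.23).
After batch 2: Gamma(α+S, β+n) = Gamma(110.55+108, 13.23+11) = Gamma(218.55, 24.23).
Posterior mean = α/β = 218.55/24.23 = 9.0198.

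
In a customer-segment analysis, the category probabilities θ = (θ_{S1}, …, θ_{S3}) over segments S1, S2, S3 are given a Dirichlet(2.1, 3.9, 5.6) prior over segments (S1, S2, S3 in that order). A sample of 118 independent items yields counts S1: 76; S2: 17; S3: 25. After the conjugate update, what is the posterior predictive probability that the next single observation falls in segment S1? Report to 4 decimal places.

The Dirichlet prior is conjugate to the Multinomial likelihood: each posterior αⱼ = prior αⱼ + observed count nⱼ.
Posterior concentration: (78.1, 20.9, 30.6), total = 129.6.
P(next = S1 | data) = α_{S1}/Σα = 0.6026.

0.6026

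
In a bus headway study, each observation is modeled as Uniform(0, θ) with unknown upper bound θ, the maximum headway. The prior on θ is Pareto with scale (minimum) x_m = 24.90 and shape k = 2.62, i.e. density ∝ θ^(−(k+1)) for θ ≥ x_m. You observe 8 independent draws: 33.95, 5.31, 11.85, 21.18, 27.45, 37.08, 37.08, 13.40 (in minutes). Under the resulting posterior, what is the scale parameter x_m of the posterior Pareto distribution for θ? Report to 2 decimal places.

A Pareto(scale x_m, shape k) prior on the upper bound θ of Uniform(0, θ) is conjugate: posterior is Pareto(max(x_m, max xᵢ), k + n).
Sample maximum = 37.08; prior scale x_m = 24.90 → posterior scale = max = 37.08.
Posterior shape = 2.62 + 8 = 10.62.
Posterior scale x_m = 37.08.

37.08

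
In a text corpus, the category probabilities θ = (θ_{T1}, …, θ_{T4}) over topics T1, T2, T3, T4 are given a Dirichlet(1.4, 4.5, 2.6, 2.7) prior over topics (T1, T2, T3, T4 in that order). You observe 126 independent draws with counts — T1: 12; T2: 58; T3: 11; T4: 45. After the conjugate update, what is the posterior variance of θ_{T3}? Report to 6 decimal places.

The Dirichlet prior is conjugate to the Multinomial likelihood: each posterior αⱼ = prior αⱼ + observed count nⱼ.
Posterior concentration: (13.4, 62.5, 13.6, 47.7), total = 137.2.
Var[θ_j] = α_j(Σα−α_j)/((Σα)²(Σα+1)) = 13.6·123.6/(137.2²·138.2) = 0.000646.

0.000646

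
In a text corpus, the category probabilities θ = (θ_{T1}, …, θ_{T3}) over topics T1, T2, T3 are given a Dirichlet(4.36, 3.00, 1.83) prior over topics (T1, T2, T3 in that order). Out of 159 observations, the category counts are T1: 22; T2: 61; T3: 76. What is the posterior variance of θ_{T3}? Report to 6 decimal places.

The Dirichlet prior is conjugate to the Multinomial likelihood: each posterior αⱼ = prior αⱼ + observed count nⱼ.
Posterior concentration: (26.36, 64.00, 77.83), total = 168.19.
Var[θ_j] = α_j(Σα−α_j)/((Σα)²(Σα+1)) = 77.83·90.36/(168.19²·169.19) = 0.001469.

0.001469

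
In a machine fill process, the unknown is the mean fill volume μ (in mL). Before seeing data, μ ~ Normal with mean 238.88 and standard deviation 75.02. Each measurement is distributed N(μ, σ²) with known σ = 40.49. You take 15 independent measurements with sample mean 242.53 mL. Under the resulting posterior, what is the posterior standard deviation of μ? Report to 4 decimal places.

10.3544

For Normal data with known variance σ², a Normal(μ₀, σ₀²) prior on μ is conjugate. Posterior precision = 1/σ₀² + n/σ²; posterior mean is the precision-weighted average of μ₀ and x̄.
σ₀² = 75.02² = 5628.0004, σ² = 40.49² = 1639.4401; σ² + n·σ₀² = 1639.4401 + 15·5628.0004 = 86059.4461.
Posterior precision = 1/σ₀² + n/σ² = 1/5628.0004 + 15/1639.4401 = (σ² + n·σ₀²)/(σ₀²σ²) = 86059.4461/(5628.0004·1639.4401); posterior variance σₙ² = σ₀²σ²/(σ² + n·σ₀²) = 5628.0004·1639.4401/86059.4461 = 107.213908.
Posterior SD = √σₙ² = √(5628.0004·1639.4401/86059.4461) = 10.3544.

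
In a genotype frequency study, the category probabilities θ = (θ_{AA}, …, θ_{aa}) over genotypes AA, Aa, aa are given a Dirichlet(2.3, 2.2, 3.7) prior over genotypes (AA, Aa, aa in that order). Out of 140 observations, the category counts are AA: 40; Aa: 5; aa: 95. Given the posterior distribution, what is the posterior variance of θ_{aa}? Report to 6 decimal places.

0.001491

The Dirichlet prior is conjugate to the Multinomial likelihood: each posterior αⱼ = prior αⱼ + observed count nⱼ.
Posterior concentration: (42.3, 7.2, 98.7), total = 148.2.
Var[θ_j] = α_j(Σα−α_j)/((Σα)²(Σα+1)) = 98.7·49.5/(148.2²·149.2) = 0.001491.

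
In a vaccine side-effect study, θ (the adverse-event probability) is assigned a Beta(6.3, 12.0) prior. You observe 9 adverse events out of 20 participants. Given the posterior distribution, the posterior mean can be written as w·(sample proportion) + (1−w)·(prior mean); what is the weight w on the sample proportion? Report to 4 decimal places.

0.5222

The Beta prior is conjugate to a Binomial/Bernoulli likelihood; the update adds successes to α and failures to β.
Posterior mean = (α₀+k)/(α₀+β₀+n) = [n/(α₀+β₀+n)]·(k/n) + [(α₀+β₀)/(α₀+β₀+n)]·α₀/(α₀+β₀), so only n and the prior enter the weight.
The weight on the data is w = n/(α₀+β₀+n) = 20/(6.3+12.0+20) = 20/38.3 = 0.5222.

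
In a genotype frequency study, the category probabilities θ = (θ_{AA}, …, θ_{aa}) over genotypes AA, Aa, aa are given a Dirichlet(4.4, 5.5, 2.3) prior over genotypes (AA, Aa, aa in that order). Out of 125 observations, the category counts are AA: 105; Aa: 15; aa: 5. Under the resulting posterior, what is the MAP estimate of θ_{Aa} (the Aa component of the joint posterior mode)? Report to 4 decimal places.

0.1453

The Dirichlet prior is conjugate to the Multinomial likelihood: each posterior αⱼ = prior αⱼ + observed count nⱼ.
Posterior concentration: (109.4, 20.5, 7.3), total = 137.2.
Joint mode component: (α_{Aa}−1)/(Σα−K) = 19.5/134.2 = 0.1453.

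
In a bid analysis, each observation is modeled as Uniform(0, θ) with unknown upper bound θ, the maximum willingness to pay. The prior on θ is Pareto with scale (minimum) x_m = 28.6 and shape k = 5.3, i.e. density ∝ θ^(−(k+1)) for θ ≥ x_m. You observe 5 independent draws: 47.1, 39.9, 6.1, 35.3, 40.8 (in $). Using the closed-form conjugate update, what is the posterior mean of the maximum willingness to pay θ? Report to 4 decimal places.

A Pareto(scale x_m, shape k) prior on the upper bound θ of Uniform(0, θ) is conjugate: posterior is Pareto(max(x_m, max xᵢ), k + n).
Sample maximum = 47.1; prior scale x_m = 28.6 → posterior scale = max = 47.1.
Posterior shape = 5.3 + 5 = 10.3.
E[θ|data] = k·x_m/(k−1) = 10.3·47.1/9.3 = 52.1645.

52.1645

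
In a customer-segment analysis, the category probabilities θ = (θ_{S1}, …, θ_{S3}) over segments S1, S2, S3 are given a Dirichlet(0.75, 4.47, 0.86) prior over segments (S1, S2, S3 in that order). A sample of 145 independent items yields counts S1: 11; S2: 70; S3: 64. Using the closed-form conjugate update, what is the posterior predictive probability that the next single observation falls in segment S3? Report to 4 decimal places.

The Dirichlet prior is conjugate to the Multinomial likelihood: each posterior αⱼ = prior αⱼ + observed count nⱼ.
Posterior concentration: (11.75, 74.47, 64.86), total = 151.08.
P(next = S3 | data) = α_{S3}/Σα = 0.4293.

0.4293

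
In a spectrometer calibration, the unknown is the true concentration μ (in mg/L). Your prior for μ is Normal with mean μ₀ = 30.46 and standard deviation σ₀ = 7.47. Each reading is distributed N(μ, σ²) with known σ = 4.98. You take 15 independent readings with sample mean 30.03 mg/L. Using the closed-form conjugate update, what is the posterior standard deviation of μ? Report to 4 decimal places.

1.2672

For Normal data with known variance σ², a Normal(μ₀, σ₀²) prior on μ is conjugate. Posterior precision = 1/σ₀² + n/σ²; posterior mean is the precision-weighted average of μ₀ and x̄.
σ₀² = 7.47² = 55.8009, σ² = 4.98² = 24.8004; σ² + n·σ₀² = 24.8004 + 15·55.8009 = 861.8139.
Posterior precision = 1/σ₀² + n/σ² = 1/55.8009 + 15/24.8004 = (σ² + n·σ₀²)/(σ₀²σ²) = 861.8139/(55.8009·24.8004); posterior variance σₙ² = σ₀²σ²/(σ² + n·σ₀²) = 55.8009·24.8004/861.8139 = 1.605781.
Posterior SD = √σₙ² = √(55.8009·24.8004/861.8139) = 1.2672.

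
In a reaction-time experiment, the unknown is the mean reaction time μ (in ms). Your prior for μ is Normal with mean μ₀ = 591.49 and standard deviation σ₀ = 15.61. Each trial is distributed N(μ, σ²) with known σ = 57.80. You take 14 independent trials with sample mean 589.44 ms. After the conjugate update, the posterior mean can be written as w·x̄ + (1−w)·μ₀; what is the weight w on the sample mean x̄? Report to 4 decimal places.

For Normal data with known variance σ², a Normal(μ₀, σ₀²) prior on μ is conjugate. Posterior precision = 1/σ₀² + n/σ²; posterior mean is the precision-weighted average of μ₀ and x̄.
σ₀² = 15.61² = 243.6721, σ² = 57.80² = 3340.84. Prior precision 1/σ₀² = 1/243.6721; data precision n/σ² = 14/3340.84.
w = (n/σ²)/(1/σ₀² + n/σ²) = n·σ₀²/(σ² + n·σ₀²) = 14·243.6721/(3340.84 + 14·243.6721) = 3411.4094/6752.2494 = 0.5052.

0.5052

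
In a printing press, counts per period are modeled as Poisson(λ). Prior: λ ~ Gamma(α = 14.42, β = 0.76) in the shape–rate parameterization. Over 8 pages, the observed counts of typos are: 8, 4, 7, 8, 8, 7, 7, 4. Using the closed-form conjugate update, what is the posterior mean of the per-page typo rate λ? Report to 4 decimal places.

With a Gamma(shape α, rate β) prior, the Poisson likelihood is conjugate: the posterior is Gamma(α + ΣXᵢ, β + n).
Sum of counts S = 53 over n = 8 pages.
Posterior: Gamma(α+S, β+n) = Gamma(14.42+53, 0.76+8) = Gamma(67.42, 8.76).
Posterior mean = α/β = 67.42/8.76 = 7.6963.

7.6963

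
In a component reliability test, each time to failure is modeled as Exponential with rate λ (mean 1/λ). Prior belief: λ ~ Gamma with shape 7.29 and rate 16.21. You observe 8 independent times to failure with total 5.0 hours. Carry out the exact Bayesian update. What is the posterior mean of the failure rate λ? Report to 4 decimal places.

With a Gamma(shape α, rate β) prior on the exponential rate λ, the posterior after n observations with total T = Σxᵢ is Gamma(α+n, β+T).
Posterior: Gamma(7.29+8, 16.21+5.0) = Gamma(15.29, 21.21).
Posterior mean of λ = α/β = 15.29/21.21 = 0.7209.

0.7209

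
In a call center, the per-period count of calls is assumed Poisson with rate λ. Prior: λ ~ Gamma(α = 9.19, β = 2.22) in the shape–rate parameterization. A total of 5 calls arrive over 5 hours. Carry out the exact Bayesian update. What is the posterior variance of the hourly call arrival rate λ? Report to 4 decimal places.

With a Gamma(shape α, rate β) prior, the Poisson likelihood is conjugate: the posterior is Gamma(α + ΣXᵢ, β + n).
Posterior: Gamma(α+S, β+n) = Gamma(9.19+5, 2.22+5) = Gamma(14.19, 7.22).
Var = α/β² = 14.19/7.22² = 0.2722.

0.2722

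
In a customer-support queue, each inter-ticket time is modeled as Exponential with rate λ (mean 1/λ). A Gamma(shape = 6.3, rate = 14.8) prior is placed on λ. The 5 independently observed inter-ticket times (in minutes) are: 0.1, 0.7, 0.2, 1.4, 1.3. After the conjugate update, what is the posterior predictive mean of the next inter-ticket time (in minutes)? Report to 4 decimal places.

1.7961

With a Gamma(shape α, rate β) prior on the exponential rate λ, the posterior after n observations with total T = Σxᵢ is Gamma(α+n, β+T).
Sum of observations T = 3.7 minutes; n = 5.
Posterior: Gamma(6.3+5, 14.8+3.7) = Gamma(11.3, 18.5).
The predictive distribution for the next observation is Lomax; its mean is β/(α−1) = 18.5/10.3 = 1.7961.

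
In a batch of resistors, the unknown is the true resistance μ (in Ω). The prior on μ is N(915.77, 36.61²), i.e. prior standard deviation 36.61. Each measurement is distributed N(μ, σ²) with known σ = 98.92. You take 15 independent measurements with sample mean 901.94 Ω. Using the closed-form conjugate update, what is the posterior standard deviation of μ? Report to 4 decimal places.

20.9471

For Normal data with known variance σ², a Normal(μ₀, σ₀²) prior on μ is conjugate. Posterior precision = 1/σ₀² + n/σ²; posterior mean is the precision-weighted average of μ₀ and x̄.
σ₀² = 36.61² = 1340.2921, σ² = 98.92² = 9785.1664; σ² + n·σ₀² = 9785.1664 + 15·1340.2921 = 29889.5479.
Posterior precision = 1/σ₀² + n/σ² = 1/1340.2921 + 15/9785.1664 = (σ² + n·σ₀²)/(σ₀²σ²) = 29889.5479/(1340.2921·9785.1664); posterior variance σₙ² = σ₀²σ²/(σ² + n·σ₀²) = 1340.2921·9785.1664/29889.5479 = 438.781519.
Posterior SD = √σₙ² = √(1340.2921·9785.1664/29889.5479) = 20.9471.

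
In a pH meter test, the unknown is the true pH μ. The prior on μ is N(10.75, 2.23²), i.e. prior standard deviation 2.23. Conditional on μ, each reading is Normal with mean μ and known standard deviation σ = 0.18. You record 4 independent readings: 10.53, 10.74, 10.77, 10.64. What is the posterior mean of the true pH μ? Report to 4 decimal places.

10.6701

For Normal data with known variance σ², a Normal(μ₀, σ₀²) prior on μ is conjugate. Posterior precision = 1/σ₀² + n/σ²; posterior mean is the precision-weighted average of μ₀ and x̄.
Σxᵢ = 10.53 + 10.74 + 10.77 + 10.64 = 42.68, so n·x̄ = 42.68.
σ₀² = 2.23² = 4.9729, σ² = 0.18² = 0.0324; σ² + n·σ₀² = 0.0324 + 4·4.9729 = 19.924.
Posterior mean = (μ₀/σ₀² + n·x̄/σ²)/(1/σ₀² + n/σ²) = (σ²·μ₀ + σ₀²·n·x̄)/(σ² + n·σ₀²) = (0.0324·10.75 + 4.9729·42.68)/19.924 = 212.591672/19.924 = 10.6701.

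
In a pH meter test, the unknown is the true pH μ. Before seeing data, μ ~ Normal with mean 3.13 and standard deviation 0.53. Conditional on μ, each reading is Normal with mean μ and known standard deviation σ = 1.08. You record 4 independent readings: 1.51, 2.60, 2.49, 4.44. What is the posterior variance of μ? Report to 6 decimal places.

For Normal data with known variance σ², a Normal(μ₀, σ₀²) prior on μ is conjugate. Posterior precision = 1/σ₀² + n/σ²; posterior mean is the precision-weighted average of μ₀ and x̄.
σ₀² = 0.53² = 0.2809, σ² = 1.08² = 1.1664; σ² + n·σ₀² = 1.1664 + 4·0.2809 = 2.29.
Posterior precision = 1/σ₀² + n/σ² = 1/0.2809 + 4/1.1664 = (σ² + n·σ₀²)/(σ₀²σ²) = 2.29/(0.2809·1.1664); posterior variance σₙ² = σ₀²σ²/(σ² + n·σ₀²) = 0.2809·1.1664/2.29 = 0.143075.

0.143075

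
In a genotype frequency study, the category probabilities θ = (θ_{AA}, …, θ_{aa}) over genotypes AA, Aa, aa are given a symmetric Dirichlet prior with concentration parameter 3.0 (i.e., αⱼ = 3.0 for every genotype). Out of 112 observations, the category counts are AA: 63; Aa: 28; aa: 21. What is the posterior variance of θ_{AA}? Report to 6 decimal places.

0.002032

The Dirichlet prior is conjugate to the Multinomial likelihood: each posterior αⱼ = prior αⱼ + observed count nⱼ.
Posterior concentration: (66.0, 31.0, 24.0), total = 121.0.
Var[θ_j] = α_j(Σα−α_j)/((Σα)²(Σα+1)) = 66.0·55.0/(121.0²·122.0) = 0.002032.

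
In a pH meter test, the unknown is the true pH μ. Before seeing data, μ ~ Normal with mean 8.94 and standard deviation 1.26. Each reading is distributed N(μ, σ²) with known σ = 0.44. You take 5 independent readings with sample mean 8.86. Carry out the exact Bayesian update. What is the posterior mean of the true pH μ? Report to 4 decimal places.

For Normal data with known variance σ², a Normal(μ₀, σ₀²) prior on μ is conjugate. Posterior precision = 1/σ₀² + n/σ²; posterior mean is the precision-weighted average of μ₀ and x̄.
n·x̄ = 5·8.86 = 44.3.
σ₀² = 1.26² = 1.5876, σ² = 0.44² = 0.1936; σ² + n·σ₀² = 0.1936 + 5·1.5876 = 8.1316.
Posterior mean = (μ₀/σ₀² + n·x̄/σ²)/(1/σ₀² + n/σ²) = (σ²·μ₀ + σ₀²·n·x̄)/(σ² + n·σ₀²) = (0.1936·8.94 + 1.5876·44.3)/8.1316 = 72.061464/8.1316 = 8.8619.

8.8619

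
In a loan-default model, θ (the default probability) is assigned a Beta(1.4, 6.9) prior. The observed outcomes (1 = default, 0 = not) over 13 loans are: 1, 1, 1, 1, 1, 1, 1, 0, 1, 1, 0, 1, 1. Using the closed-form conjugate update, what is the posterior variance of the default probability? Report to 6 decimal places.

0.010908

The Beta prior is conjugate to a Binomial/Bernoulli likelihood; the update adds successes to α and failures to β.
Posterior: Beta(α+k, β+n−k) = Beta(1.4+11, 6.9+2) = Beta(12.4, 8.9).
Var = αβ/((α+β)²(α+β+1)) = 12.4·8.9/(21.3²·22.3) = 0.010908.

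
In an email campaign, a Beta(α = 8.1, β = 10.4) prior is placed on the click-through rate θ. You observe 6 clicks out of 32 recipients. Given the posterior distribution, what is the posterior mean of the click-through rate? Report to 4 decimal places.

0.2792

The Beta prior is conjugate to a Binomial/Bernoulli likelihood; the update adds successes to α and failures to β.
Posterior: Beta(α+k, β+n−k) = Beta(8.1+6, 10.4+26) = Beta(14.1, 36.4).
Posterior mean = α/(α+β) = 14.1/50.5 = 0.2792.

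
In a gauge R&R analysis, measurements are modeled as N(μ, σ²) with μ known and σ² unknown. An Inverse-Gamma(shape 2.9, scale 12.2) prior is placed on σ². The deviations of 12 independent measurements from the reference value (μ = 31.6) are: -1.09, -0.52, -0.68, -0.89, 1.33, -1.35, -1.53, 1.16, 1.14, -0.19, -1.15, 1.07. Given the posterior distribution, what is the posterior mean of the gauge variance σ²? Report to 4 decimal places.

With known mean μ and an Inverse-Gamma(α, β) prior on σ², the Normal likelihood is conjugate: posterior is Inv-Gamma(α + n/2, β + Σ(xᵢ−μ)²/2).
Σ(xᵢ−μ)² = (-1.09)² + (-0.52)² + (-0.68)² + (-0.89)² + (1.33)² + (-1.35)² + (-1.53)² + (1.16)² + (1.14)² + (-0.19)² + (-1.15)² + (1.07)² = 13.7940.
Posterior: Inv-Gamma(2.9 + 12/2, 12.2 + 13.7940/2) = Inv-Gamma(8.90, 19.09700).
E[σ²|data] = β/(α−1) = 19.09700/7.90 = 2.4173.

2.4173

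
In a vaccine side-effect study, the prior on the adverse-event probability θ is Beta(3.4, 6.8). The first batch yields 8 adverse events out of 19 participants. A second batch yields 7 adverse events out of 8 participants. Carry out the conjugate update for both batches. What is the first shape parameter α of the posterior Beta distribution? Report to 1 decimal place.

18.4

The Beta prior is conjugate to a Binomial/Bernoulli likelihood; the update adds successes to α and failures to β.
After batch 1: Beta(3.4+8, 6.8+11) = Beta(11.4, 17.8).
After batch 2: Beta(11.4+7, 17.8+1) = Beta(18.4, 18.8).
Posterior α = 18.4.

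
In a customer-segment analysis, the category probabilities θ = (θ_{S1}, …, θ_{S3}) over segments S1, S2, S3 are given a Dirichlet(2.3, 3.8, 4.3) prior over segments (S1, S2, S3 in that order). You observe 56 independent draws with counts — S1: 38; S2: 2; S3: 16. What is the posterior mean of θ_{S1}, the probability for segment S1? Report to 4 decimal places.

0.6069

The Dirichlet prior is conjugate to the Multinomial likelihood: each posterior αⱼ = prior αⱼ + observed count nⱼ.
Posterior concentration: (40.3, 5.8, 20.3), total = 66.4.
E[θ_{S1}|data] = α_{S1}/Σα = 40.3/66.4 = 0.6069.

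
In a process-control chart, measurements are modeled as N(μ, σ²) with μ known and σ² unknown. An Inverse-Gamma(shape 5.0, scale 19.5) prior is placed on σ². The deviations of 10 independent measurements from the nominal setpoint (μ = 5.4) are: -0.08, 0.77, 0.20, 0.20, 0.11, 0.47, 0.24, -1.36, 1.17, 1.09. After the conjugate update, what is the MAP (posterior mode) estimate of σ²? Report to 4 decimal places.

With known mean μ and an Inverse-Gamma(α, β) prior on σ², the Normal likelihood is conjugate: posterior is Inv-Gamma(α + n/2, β + Σ(xᵢ−μ)²/2).
Σ(xᵢ−μ)² = (-0.08)² + (0.77)² + (0.20)² + (0.20)² + (0.11)² + (0.47)² + (0.24)² + (-1.36)² + (1.17)² + (1.09)² = 5.3765.
Posterior: Inv-Gamma(5.0 + 10/2, 19.5 + 5.3765/2) = Inv-Gamma(10.00, 22.18825).
Mode = β/(α+1) = 22.18825/11.00 = 2.0171.

2.0171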